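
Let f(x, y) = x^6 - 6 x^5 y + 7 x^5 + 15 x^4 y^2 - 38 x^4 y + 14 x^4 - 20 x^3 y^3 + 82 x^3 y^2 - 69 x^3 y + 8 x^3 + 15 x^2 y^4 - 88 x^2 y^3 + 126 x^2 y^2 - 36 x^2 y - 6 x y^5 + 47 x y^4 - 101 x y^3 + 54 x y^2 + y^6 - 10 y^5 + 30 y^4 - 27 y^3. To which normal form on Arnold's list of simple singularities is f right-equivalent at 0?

E_7

The Hessian of f at 0 has rank 0. Corank 2; j^3 = (2*x - 3*y)^3 is a perfect cube, so E-series; the 4-jet and mu = 7 give E_7.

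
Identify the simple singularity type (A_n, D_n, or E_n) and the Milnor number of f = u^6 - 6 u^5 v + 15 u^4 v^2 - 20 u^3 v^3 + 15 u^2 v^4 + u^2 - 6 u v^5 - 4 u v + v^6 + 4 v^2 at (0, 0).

Type A_5, Milnor number mu = 5.

The Hessian of f at 0 is [[2, -4], [-4, 8]] with rank 1, so corank 1. A Groebner basis of the Jacobian ideal J(f) in C{u,v} is {v^5, u - 2*v}; counting standard monomials gives mu = 5. Corank 1: A-series; mu = 5 gives A_5.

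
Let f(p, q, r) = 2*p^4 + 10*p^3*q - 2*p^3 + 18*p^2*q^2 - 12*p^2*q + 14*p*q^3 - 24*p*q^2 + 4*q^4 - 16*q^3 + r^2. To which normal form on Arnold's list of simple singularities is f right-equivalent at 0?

E7

The Hessian of f at 0 has rank 1. Corank 2; j^3 = -2*(p + 2*q)^3 is a perfect cube, so E-series; the 4-jet and mu = 7 give E_7.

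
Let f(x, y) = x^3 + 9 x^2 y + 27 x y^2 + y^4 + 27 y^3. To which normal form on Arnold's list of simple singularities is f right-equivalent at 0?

E_6

The Hessian of f at 0 has rank 0. Corank 2; j^3 = (x + 3*y)^3 is a perfect cube, so E-series; the 4-jet and mu = 6 give E_6.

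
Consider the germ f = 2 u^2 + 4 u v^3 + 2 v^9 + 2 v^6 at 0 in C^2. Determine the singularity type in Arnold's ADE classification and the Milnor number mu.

The Hessian of f at 0 has rank 1. Corank 1: A-series; mu = 8 gives A_8.

Type A_8, Milnor number mu = 8.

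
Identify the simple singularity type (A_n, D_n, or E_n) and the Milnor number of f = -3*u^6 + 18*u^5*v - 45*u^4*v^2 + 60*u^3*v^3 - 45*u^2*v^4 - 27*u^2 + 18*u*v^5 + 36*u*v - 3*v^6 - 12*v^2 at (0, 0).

The Hessian of f at 0 has rank 1. Corank 1: A-series; mu = 5 gives A_5.

Type A_5, Milnor number mu = 5.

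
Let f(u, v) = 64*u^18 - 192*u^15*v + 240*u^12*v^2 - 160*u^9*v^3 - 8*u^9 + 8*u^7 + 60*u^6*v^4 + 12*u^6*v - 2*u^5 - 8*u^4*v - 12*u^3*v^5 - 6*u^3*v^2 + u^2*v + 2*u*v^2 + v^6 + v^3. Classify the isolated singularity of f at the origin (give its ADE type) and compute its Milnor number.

Type D7, Milnor number mu = 7.

The Hessian of f at 0 has rank 0. Corank 2; j^3 = v*(u + v)^2 has shape L^2 M (L != M), so D-series; mu = 7 gives D_7.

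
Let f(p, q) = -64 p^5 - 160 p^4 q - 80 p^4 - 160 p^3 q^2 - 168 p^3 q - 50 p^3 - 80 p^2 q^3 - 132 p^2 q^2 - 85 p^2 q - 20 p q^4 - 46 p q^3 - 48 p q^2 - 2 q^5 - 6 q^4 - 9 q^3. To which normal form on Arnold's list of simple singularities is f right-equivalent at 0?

D6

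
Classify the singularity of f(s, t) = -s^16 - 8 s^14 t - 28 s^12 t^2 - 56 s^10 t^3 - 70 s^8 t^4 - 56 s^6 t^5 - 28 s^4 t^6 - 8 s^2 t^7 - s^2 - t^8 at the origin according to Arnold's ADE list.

A_7

The Hessian of f at 0 has rank 1. Corank 1: A-series; mu = 7 gives A_7.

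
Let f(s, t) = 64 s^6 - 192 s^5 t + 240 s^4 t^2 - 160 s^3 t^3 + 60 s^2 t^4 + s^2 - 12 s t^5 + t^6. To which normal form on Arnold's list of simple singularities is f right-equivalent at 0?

A_5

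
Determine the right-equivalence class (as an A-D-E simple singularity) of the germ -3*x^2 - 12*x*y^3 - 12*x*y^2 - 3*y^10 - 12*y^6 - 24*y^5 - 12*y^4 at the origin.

A_9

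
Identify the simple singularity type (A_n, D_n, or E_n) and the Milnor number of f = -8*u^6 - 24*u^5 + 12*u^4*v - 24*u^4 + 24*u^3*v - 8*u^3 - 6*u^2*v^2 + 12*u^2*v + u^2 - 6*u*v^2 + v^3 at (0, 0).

The Hessian of f at 0 has rank 1. Corank 1: A-series; mu = 2 gives A_2.

Type A_{2}, Milnor number mu = 2.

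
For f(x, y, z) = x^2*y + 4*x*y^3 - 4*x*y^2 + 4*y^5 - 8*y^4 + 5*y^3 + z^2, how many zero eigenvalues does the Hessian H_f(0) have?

The Hessian at 0 is [[0, 0, 0], [0, 0, 0], [0, 0, 2]] of rank 1; hence corank 2.

2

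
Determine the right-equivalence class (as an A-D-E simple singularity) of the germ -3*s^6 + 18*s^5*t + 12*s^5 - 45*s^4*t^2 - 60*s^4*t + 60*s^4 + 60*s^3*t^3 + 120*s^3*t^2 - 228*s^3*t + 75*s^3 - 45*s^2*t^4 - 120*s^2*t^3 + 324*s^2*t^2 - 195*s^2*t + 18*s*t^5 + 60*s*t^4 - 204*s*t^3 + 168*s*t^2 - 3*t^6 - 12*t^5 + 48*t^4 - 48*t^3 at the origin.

The Hessian of f at 0 has rank 0. Corank 2; j^3 = 3*(s - t)*(5*s - 4*t)^2 has shape L^2 M (L != M), so D-series; mu = 7 gives D_7.

D_7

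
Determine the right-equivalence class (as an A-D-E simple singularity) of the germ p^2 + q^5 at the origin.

A_4

The Hessian of f at 0 has rank 1. Corank 1: A-series; mu = 4 gives A_4.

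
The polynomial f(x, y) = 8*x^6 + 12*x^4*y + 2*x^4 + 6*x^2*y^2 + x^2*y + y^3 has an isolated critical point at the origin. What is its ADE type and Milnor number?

Type D_4, Milnor number mu = 4.

The Hessian of f at 0 has rank 0. Corank 2; j^3 = y*(x^2 + y^2) splits into three distinct lines over C (the quadratic factor has nonzero discriminant), so D_4.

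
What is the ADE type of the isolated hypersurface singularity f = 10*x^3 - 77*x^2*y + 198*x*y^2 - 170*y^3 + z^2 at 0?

The Hessian of f at 0 is [[0, 0, 0], [0, 0, 0], [0, 0, 2]] with rank 1, so corank 2. A Groebner basis of the Jacobian ideal J(f) in C{x,y,z} is {y^3, x^2 - 6*y^2, x*y - 27*y^2/11, z}; counting standard monomials gives mu = 4. Corank 2; j^3 = (2*x - 5*y)*(5*x^2 - 26*x*y + 34*y^2) splits into three distinct lines over C (the quadratic factor has nonzero discriminant), so D_4.

D_4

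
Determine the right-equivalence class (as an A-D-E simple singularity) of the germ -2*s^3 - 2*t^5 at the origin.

The Hessian of f at 0 is [[0, 0], [0, 0]] with rank 0, so corank 2. A Groebner basis of the Jacobian ideal J(f) in C{s,t} is {t^4, s^2}; counting standard monomials gives mu = 8. Corank 2; j^3 = -2*s^3 is a perfect cube, so E-series; the 5-jet and mu = 8 give E_8.

E8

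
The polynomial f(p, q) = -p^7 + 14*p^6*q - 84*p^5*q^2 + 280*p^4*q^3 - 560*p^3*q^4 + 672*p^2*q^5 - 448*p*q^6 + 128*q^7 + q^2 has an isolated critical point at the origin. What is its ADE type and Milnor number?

Type A6, Milnor number mu = 6.

The Hessian of f at 0 is [[0, 0], [0, 2]] with rank 1, so corank 1. A Groebner basis of the Jacobian ideal J(f) in C{p,q} is {p^6, q}; counting standard monomials gives mu = 6. Corank 1: A-series; mu = 6 gives A_6.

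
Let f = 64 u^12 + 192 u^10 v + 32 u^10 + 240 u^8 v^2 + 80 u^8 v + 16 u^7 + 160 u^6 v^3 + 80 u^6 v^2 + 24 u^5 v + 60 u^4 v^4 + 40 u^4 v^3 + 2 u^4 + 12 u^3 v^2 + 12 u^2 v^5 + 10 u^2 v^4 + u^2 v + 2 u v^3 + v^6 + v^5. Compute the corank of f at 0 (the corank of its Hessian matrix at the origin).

2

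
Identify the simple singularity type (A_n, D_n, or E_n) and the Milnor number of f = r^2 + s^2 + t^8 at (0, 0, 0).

The Hessian of f at 0 is [[2, 0, 0], [0, 0, 0], [0, 0, 2]] with rank 2, so corank 1. A Groebner basis of the Jacobian ideal J(f) in C{s,t,r} is {t^7, s, r}; counting standard monomials gives mu = 7. Corank 1: A-series; mu = 7 gives A_7.

Type A_{7}, Milnor number mu = 7.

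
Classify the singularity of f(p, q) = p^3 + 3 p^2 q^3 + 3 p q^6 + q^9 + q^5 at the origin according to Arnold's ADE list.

E_{8}

The Hessian of f at 0 has rank 0. Corank 2; j^3 = p^3 is a perfect cube, so E-series; the 5-jet and mu = 8 give E_8.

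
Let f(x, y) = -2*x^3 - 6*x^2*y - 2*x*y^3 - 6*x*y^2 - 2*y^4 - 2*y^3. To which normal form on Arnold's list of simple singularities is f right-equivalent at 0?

The Hessian of f at 0 has rank 0. Corank 2; j^3 = -2*(x + y)^3 is a perfect cube, so E-series; the 4-jet and mu = 7 give E_7.

E_7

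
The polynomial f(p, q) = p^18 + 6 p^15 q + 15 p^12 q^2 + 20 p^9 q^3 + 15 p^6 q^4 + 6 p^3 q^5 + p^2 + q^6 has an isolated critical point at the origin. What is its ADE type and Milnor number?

Type A5, Milnor number mu = 5.

The Hessian of f at 0 has rank 1. Corank 1: A-series; mu = 5 gives A_5.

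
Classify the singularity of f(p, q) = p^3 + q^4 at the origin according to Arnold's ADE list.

The Hessian of f at 0 has rank 0. Corank 2; j^3 = p^3 is a perfect cube, so E-series; the 4-jet and mu = 6 give E_6.

E_{6}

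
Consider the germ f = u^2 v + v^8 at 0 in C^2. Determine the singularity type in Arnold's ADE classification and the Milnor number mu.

Type D_9, Milnor number mu = 9.

The Hessian of f at 0 has rank 0. Corank 2; j^3 = u^2*v has shape L^2 M (L != M), so D-series; mu = 9 gives D_9.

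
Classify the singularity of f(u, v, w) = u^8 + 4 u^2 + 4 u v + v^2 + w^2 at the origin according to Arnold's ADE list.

A7

The Hessian of f at 0 has rank 2. Corank 1: A-series; mu = 7 gives A_7.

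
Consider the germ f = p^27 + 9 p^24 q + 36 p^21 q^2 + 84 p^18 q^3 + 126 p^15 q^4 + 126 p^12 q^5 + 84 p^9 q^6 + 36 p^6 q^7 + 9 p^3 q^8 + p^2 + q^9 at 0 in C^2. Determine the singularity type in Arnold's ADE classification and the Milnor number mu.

Type A_{8}, Milnor number mu = 8.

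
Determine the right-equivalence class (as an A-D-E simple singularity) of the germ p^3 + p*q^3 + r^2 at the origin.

E_7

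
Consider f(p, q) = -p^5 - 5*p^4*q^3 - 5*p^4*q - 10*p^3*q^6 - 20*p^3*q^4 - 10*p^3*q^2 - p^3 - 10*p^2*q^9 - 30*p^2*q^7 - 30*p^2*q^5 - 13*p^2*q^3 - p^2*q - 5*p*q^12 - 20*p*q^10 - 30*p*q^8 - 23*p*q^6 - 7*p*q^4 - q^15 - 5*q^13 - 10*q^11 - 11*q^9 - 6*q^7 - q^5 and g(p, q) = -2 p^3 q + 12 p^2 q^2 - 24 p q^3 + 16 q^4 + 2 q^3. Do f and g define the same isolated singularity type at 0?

No.

The Hessian of f at 0 is [[0, 0], [0, 0]] with rank 0, so corank 2. A Groebner basis of the Jacobian ideal J(f) in C{p,q} is {-p*q/4 + q^4, p*q^2, p^2 + 5*p*q/4}; counting standard monomials gives mu = 6. Corank 2; j^3 = -p^2*(p + q) has shape L^2 M (L != M), so D-series; mu = 6 gives D_6. The Hessian of g at 0 is [[0, 0], [0, 0]] with rank 0, so corank 2. A Groebner basis of the Jacobian ideal J(g) in C{p,q} is {p^3 - 12*p*q^2 - 3*q^2, p^2*q - 4*p*q^2, q^3}; counting standard monomials gives mu = 7. Corank 2; j^3 = 2*q^3 is a perfect cube, so E-series; the 4-jet and mu = 7 give E_7. f is D_6 but g is E_7, hence not right-equivalent.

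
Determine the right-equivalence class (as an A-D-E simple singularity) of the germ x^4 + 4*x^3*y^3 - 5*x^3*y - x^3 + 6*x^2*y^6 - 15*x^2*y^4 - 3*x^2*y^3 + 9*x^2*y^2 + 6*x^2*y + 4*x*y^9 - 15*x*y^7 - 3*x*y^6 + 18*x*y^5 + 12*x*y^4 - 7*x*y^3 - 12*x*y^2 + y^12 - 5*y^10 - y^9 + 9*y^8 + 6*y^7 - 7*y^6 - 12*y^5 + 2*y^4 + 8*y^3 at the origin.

The Hessian of f at 0 is [[0, 0], [0, 0]] with rank 0, so corank 2. A Groebner basis of the Jacobian ideal J(f) in C{x,y} is {3*x^2 - 12*x*y + y^4 - y^3 + 12*y^2, x^3 - 18*x^2 + 72*x*y - 2*y^3 - 72*y^2, x^2*y - 7*x^2 + 28*x*y - 5*y^3/3 - 28*y^2, -2*x^2 + x*y^2 + 8*x*y - 4*y^3/3 - 8*y^2}; counting standard monomials gives mu = 7. Corank 2; j^3 = -(x - 2*y)^3 is a perfect cube, so E-series; the 4-jet and mu = 7 give E_7.

E_{7}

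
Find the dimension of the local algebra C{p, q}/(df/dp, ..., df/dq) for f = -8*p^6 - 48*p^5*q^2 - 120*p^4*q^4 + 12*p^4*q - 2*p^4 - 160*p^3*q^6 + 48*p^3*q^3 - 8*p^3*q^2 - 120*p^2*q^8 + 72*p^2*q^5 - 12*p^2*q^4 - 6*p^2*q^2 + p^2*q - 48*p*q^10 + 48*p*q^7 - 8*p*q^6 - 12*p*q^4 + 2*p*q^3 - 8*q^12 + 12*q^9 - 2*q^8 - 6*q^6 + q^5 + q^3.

4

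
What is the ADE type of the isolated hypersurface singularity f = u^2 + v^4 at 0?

A_{3}

The Hessian of f at 0 is [[2, 0], [0, 0]] with rank 1, so corank 1. A Groebner basis of the Jacobian ideal J(f) in C{u,v} is {v^3, u}; counting standard monomials gives mu = 3. Corank 1: A-series; mu = 3 gives A_3.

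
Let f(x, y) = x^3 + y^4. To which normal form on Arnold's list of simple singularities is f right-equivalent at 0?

E_{6}

The Hessian of f at 0 has rank 0. Corank 2; j^3 = x^3 is a perfect cube, so E-series; the 4-jet and mu = 6 give E_6.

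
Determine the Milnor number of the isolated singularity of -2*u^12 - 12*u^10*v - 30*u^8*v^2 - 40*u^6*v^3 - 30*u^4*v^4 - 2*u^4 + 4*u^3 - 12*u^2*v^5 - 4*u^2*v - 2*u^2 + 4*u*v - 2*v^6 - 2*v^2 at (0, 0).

The Hessian of f at 0 has rank 1. Corank 1: A-series; mu = 5 gives A_5.

5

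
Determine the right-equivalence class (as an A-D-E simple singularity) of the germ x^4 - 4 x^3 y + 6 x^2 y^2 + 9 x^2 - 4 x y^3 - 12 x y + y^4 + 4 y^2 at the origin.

A_{3}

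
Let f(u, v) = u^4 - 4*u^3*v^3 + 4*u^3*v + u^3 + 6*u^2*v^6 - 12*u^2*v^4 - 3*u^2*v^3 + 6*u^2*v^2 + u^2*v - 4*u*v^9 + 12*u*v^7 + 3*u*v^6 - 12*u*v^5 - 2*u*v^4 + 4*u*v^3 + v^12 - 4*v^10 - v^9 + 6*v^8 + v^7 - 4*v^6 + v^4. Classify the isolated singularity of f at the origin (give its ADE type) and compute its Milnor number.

Type D_5, Milnor number mu = 5.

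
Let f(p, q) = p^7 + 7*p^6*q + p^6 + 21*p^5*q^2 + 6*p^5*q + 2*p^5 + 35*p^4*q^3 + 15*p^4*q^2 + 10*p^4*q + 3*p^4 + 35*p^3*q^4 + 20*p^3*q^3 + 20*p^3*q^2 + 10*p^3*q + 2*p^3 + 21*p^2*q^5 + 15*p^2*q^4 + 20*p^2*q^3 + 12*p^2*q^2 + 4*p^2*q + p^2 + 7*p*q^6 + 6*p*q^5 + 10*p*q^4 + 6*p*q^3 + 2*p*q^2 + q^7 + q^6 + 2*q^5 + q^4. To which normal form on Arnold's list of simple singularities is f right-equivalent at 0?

The Hessian of f at 0 has rank 1. Corank 1: A-series; mu = 6 gives A_6.

A_6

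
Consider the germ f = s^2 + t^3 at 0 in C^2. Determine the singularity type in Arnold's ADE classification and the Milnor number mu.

Type A2, Milnor number mu = 2.

The Hessian of f at 0 is [[2, 0], [0, 0]] with rank 1, so corank 1. A Groebner basis of the Jacobian ideal J(f) in C{s,t} is {t^2, s}; counting standard monomials gives mu = 2. Corank 1: A-series; mu = 2 gives A_2.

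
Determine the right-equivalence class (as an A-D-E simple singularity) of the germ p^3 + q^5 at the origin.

E_8

The Hessian of f at 0 has rank 0. Corank 2; j^3 = p^3 is a perfect cube, so E-series; the 5-jet and mu = 8 give E_8.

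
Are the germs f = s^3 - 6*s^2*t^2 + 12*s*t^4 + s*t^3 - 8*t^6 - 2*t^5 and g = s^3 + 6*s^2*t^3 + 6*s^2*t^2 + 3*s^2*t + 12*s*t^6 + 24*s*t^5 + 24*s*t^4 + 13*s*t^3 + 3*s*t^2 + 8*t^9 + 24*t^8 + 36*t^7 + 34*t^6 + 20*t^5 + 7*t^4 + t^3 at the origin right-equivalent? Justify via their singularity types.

The Hessian of f at 0 has rank 0. Corank 2; j^3 = s^3 is a perfect cube, so E-series; the 4-jet and mu = 7 give E_7. The Hessian of g at 0 has rank 0. Corank 2; j^3 = (s + t)^3 is a perfect cube, so E-series; the 4-jet and mu = 7 give E_7. Both have type E_7, hence right-equivalent.

Yes.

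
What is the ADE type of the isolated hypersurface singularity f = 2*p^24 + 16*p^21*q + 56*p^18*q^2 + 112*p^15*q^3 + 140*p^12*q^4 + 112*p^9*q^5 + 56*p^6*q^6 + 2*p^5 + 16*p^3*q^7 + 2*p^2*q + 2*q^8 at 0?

The Hessian of f at 0 has rank 0. Corank 2; j^3 = 2*p^2*q has shape L^2 M (L != M), so D-series; mu = 9 gives D_9.

D9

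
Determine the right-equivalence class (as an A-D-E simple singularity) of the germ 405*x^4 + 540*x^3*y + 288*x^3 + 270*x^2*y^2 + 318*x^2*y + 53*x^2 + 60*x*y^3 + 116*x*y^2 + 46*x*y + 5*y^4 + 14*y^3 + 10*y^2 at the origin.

A_1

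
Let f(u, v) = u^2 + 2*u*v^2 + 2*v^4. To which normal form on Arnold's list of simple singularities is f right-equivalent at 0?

A_3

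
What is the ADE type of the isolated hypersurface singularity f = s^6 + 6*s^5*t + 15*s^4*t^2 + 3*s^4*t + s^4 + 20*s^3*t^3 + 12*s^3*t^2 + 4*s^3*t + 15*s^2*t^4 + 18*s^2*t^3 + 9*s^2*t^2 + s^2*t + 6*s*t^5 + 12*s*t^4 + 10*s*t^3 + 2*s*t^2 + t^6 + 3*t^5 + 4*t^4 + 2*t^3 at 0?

D4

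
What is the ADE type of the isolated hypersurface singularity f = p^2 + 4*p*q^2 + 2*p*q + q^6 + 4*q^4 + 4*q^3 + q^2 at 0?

A5

The Hessian of f at 0 is [[2, 2], [2, 2]] with rank 1, so corank 1. A Groebner basis of the Jacobian ideal J(f) in C{p,q} is {p^3 + 3*p^2/2 + 5*p*q/2 - p/2 - q/2, p^2*q - p^2 - 3*p*q/2 + p/4 + q/4, p/2 + q^2 + q/2}; counting standard monomials gives mu = 5. Corank 1: A-series; mu = 5 gives A_5.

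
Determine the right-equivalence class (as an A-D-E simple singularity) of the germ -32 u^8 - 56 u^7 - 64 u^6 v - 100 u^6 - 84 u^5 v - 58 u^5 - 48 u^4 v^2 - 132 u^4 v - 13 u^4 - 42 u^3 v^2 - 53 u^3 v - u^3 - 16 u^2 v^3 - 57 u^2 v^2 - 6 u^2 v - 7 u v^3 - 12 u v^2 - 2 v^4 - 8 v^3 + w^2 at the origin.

The Hessian of f at 0 has rank 1. Corank 2; j^3 = -(u + 2*v)^3 is a perfect cube, so E-series; the 4-jet and mu = 7 give E_7.

E_{7}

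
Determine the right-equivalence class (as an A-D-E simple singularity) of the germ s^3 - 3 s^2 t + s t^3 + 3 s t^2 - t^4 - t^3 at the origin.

The Hessian of f at 0 has rank 0. Corank 2; j^3 = (s - t)^3 is a perfect cube, so E-series; the 4-jet and mu = 7 give E_7.

E_{7}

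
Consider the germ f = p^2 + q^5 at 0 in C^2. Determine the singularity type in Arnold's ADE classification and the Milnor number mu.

The Hessian of f at 0 is [[2, 0], [0, 0]] with rank 1, so corank 1. A Groebner basis of the Jacobian ideal J(f) in C{p,q} is {q^4, p}; counting standard monomials gives mu = 4. Corank 1: A-series; mu = 4 gives A_4.

Type A4, Milnor number mu = 4.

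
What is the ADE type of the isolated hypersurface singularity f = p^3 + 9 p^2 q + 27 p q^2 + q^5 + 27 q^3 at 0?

The Hessian of f at 0 has rank 0. Corank 2; j^3 = (p + 3*q)^3 is a perfect cube, so E-series; the 5-jet and mu = 8 give E_8.

E_{8}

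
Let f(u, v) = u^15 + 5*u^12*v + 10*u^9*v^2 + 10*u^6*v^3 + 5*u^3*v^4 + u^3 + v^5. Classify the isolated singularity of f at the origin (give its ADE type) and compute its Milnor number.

The Hessian of f at 0 has rank 0. Corank 2; j^3 = u^3 is a perfect cube, so E-series; the 5-jet and mu = 8 give E_8.

Type E8, Milnor number mu = 8.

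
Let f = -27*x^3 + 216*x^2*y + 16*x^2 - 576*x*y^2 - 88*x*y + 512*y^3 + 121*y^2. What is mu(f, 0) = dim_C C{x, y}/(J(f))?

The Hessian of f at 0 is [[32, -88], [-88, 242]] with rank 1, so corank 1. A Groebner basis of the Jacobian ideal J(f) in C{x,y} is {y^2, x - 11*y/4}; counting standard monomials gives mu = 2. Corank 1: A-series; mu = 2 gives A_2.

2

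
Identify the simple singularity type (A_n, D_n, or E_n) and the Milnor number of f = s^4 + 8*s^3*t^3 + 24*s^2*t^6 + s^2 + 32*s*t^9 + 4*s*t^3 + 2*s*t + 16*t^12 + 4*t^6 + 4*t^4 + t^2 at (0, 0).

Type A_3, Milnor number mu = 3.

The Hessian of f at 0 is [[2, 2], [2, 2]] with rank 1, so corank 1. A Groebner basis of the Jacobian ideal J(f) in C{s,t} is {t^3, s + t}; counting standard monomials gives mu = 3. Corank 1: A-series; mu = 3 gives A_3.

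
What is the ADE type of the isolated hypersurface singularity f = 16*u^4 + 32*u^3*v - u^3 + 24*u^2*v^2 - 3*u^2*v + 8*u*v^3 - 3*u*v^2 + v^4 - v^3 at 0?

E6

The Hessian of f at 0 has rank 0. Corank 2; j^3 = -(u + v)^3 is a perfect cube, so E-series; the 4-jet and mu = 6 give E_6.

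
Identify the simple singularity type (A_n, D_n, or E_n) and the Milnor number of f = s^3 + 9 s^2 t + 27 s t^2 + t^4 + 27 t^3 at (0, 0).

Type E_6, Milnor number mu = 6.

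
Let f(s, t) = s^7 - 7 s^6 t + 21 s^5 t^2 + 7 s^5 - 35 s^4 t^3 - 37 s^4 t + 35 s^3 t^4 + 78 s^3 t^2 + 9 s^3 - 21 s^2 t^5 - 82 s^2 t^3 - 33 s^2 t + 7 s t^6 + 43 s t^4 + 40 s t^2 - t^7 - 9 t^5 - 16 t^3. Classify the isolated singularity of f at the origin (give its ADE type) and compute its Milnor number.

The Hessian of f at 0 has rank 0. Corank 2; j^3 = (s - t)*(3*s - 4*t)^2 has shape L^2 M (L != M), so D-series; mu = 6 gives D_6.

Type D_{6}, Milnor number mu = 6.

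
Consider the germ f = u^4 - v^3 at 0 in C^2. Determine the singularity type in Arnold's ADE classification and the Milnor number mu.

The Hessian of f at 0 is [[0, 0], [0, 0]] with rank 0, so corank 2. A Groebner basis of the Jacobian ideal J(f) in C{u,v} is {u^3, v^2}; counting standard monomials gives mu = 6. Corank 2; j^3 = -v^3 is a perfect cube, so E-series; the 4-jet and mu = 6 give E_6.

Type E_6, Milnor number mu = 6.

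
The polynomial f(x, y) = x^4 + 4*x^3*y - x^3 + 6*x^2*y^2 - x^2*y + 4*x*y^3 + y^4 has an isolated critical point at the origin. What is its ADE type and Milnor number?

The Hessian of f at 0 has rank 0. Corank 2; j^3 = -x^2*(x + y) has shape L^2 M (L != M), so D-series; mu = 5 gives D_5.

Type D_5, Milnor number mu = 5.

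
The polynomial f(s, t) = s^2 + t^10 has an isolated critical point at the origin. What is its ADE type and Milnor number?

The Hessian of f at 0 has rank 1. Corank 1: A-series; mu = 9 gives A_9.

Type A_9, Milnor number mu = 9.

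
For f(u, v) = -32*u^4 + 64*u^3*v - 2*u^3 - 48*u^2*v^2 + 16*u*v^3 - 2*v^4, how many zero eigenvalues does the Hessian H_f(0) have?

Hessian at 0 has rank 0.

2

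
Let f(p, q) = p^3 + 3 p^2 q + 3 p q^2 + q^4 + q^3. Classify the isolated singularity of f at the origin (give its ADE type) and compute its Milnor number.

The Hessian of f at 0 has rank 0. Corank 2; j^3 = (p + q)^3 is a perfect cube, so E-series; the 4-jet and mu = 6 give E_6.

Type E6, Milnor number mu = 6.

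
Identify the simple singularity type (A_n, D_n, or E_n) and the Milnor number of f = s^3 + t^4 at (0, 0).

Type E6, Milnor number mu = 6.

The Hessian of f at 0 has rank 0. Corank 2; j^3 = s^3 is a perfect cube, so E-series; the 4-jet and mu = 6 give E_6.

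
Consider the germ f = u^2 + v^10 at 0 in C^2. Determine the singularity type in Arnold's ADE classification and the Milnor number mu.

Type A9, Milnor number mu = 9.

The Hessian of f at 0 has rank 1. Corank 1: A-series; mu = 9 gives A_9.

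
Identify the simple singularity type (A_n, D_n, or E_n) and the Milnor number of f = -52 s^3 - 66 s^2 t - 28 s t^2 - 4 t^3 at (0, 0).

Type D_4, Milnor number mu = 4.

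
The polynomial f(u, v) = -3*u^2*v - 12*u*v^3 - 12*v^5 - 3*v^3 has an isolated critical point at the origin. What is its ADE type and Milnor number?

Type D_{4}, Milnor number mu = 4.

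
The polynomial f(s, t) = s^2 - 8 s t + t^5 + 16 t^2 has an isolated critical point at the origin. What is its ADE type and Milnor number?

Type A4, Milnor number mu = 4.

The Hessian of f at 0 is [[2, -8], [-8, 32]] with rank 1, so corank 1. A Groebner basis of the Jacobian ideal J(f) in C{s,t} is {t^4, s - 4*t}; counting standard monomials gives mu = 4. Corank 1: A-series; mu = 4 gives A_4.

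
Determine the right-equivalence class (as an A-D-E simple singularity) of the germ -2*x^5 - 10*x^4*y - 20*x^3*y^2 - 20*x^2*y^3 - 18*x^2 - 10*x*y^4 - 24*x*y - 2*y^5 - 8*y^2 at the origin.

A_4

The Hessian of f at 0 is [[-36, -24], [-24, -16]] with rank 1, so corank 1. A Groebner basis of the Jacobian ideal J(f) in C{x,y} is {y^4, x + 2*y/3}; counting standard monomials gives mu = 4. Corank 1: A-series; mu = 4 gives A_4.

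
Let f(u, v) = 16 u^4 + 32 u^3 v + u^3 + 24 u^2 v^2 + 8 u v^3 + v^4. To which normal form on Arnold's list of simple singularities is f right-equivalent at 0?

E_6

The Hessian of f at 0 has rank 0. Corank 2; j^3 = u^3 is a perfect cube, so E-series; the 4-jet and mu = 6 give E_6.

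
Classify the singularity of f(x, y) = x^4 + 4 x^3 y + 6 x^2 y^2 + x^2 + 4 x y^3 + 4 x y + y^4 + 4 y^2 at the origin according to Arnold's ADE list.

A_{3}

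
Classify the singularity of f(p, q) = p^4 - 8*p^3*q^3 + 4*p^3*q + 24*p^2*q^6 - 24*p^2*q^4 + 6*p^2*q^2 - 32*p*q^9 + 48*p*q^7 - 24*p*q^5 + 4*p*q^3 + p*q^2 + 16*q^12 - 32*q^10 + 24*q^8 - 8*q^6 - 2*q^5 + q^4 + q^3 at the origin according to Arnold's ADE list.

D_{5}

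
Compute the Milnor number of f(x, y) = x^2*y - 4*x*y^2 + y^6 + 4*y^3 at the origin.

The Hessian of f at 0 is [[0, 0], [0, 0]] with rank 0, so corank 2. A Groebner basis of the Jacobian ideal J(f) in C{x,y} is {x^2/6 + y^5 - 2*y^2/3, x^3 - 8*y^3, x*y - 2*y^2}; counting standard monomials gives mu = 7. Corank 2; j^3 = y*(x - 2*y)^2 has shape L^2 M (L != M), so D-series; mu = 7 gives D_7.

7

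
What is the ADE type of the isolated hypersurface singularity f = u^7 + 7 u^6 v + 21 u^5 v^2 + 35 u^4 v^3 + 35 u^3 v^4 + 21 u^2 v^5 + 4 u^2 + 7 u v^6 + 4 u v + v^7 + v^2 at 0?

A_{6}

The Hessian of f at 0 has rank 1. Corank 1: A-series; mu = 6 gives A_6.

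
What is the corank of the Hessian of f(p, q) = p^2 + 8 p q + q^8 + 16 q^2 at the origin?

Hessian at 0 has rank 1.

1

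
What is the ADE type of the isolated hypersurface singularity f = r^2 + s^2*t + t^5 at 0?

The Hessian of f at 0 has rank 1. Corank 2; j^3 = s^2*t has shape L^2 M (L != M), so D-series; mu = 6 gives D_6.

D6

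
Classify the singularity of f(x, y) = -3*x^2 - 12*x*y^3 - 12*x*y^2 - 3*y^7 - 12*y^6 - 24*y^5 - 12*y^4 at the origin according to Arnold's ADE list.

A_6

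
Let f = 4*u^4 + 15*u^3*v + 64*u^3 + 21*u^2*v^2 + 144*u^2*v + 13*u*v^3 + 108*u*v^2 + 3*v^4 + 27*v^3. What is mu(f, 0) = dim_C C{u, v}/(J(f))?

7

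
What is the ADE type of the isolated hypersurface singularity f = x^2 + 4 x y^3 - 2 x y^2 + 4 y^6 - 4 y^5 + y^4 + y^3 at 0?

A_{2}

The Hessian of f at 0 is [[2, 0], [0, 0]] with rank 1, so corank 1. A Groebner basis of the Jacobian ideal J(f) in C{x,y} is {y^2, x}; counting standard monomials gives mu = 2. Corank 1: A-series; mu = 2 gives A_2.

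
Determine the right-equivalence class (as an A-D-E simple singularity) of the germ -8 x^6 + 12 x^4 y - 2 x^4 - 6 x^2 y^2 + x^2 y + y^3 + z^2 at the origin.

D_4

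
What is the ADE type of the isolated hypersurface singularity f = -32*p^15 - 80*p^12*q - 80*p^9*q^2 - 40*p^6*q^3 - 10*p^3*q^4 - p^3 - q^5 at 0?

E_{8}

The Hessian of f at 0 has rank 0. Corank 2; j^3 = -p^3 is a perfect cube, so E-series; the 5-jet and mu = 8 give E_8.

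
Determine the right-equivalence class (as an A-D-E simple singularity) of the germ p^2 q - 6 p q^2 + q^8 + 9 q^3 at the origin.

D_9

The Hessian of f at 0 has rank 0. Corank 2; j^3 = q*(p - 3*q)^2 has shape L^2 M (L != M), so D-series; mu = 9 gives D_9.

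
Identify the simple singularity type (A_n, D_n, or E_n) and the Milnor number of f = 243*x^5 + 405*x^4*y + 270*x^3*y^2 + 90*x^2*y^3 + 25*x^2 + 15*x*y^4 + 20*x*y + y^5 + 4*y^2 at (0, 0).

Type A4, Milnor number mu = 4.

The Hessian of f at 0 is [[50, 20], [20, 8]] with rank 1, so corank 1. A Groebner basis of the Jacobian ideal J(f) in C{x,y} is {y^4, x + 2*y/5}; counting standard monomials gives mu = 4. Corank 1: A-series; mu = 4 gives A_4.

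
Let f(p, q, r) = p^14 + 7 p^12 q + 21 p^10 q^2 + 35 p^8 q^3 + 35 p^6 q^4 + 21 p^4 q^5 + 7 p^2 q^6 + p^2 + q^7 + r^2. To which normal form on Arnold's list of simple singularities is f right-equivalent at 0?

A_6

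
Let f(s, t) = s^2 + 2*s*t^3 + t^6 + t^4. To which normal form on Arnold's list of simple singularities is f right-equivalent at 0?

A3

The Hessian of f at 0 has rank 1. Corank 1: A-series; mu = 3 gives A_3.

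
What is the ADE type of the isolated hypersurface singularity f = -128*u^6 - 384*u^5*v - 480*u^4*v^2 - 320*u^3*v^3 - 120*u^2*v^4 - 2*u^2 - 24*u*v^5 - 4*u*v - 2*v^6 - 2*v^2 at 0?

A5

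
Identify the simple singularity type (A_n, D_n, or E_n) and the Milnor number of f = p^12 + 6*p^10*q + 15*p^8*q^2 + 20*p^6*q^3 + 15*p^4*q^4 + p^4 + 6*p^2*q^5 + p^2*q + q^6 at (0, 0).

The Hessian of f at 0 is [[0, 0], [0, 0]] with rank 0, so corank 2. A Groebner basis of the Jacobian ideal J(f) in C{p,q} is {p^2/6 + q^5, p^3, p*q}; counting standard monomials gives mu = 7. Corank 2; j^3 = p^2*q has shape L^2 M (L != M), so D-series; mu = 7 gives D_7.

Type D_{7}, Milnor number mu = 7.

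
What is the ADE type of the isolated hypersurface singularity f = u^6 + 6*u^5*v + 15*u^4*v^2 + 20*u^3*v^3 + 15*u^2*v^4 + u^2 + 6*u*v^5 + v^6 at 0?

A_5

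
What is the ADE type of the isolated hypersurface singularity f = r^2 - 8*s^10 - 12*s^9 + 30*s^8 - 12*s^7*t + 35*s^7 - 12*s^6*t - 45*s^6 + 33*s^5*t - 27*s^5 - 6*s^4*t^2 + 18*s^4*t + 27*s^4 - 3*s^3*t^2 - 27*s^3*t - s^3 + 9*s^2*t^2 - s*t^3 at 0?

The Hessian of f at 0 has rank 1. Corank 2; j^3 = -s^3 is a perfect cube, so E-series; the 4-jet and mu = 7 give E_7.

E_{7}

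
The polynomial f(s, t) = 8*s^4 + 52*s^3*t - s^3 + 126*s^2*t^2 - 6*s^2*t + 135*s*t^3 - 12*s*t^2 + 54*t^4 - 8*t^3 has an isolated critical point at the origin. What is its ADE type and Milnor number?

Type E_7, Milnor number mu = 7.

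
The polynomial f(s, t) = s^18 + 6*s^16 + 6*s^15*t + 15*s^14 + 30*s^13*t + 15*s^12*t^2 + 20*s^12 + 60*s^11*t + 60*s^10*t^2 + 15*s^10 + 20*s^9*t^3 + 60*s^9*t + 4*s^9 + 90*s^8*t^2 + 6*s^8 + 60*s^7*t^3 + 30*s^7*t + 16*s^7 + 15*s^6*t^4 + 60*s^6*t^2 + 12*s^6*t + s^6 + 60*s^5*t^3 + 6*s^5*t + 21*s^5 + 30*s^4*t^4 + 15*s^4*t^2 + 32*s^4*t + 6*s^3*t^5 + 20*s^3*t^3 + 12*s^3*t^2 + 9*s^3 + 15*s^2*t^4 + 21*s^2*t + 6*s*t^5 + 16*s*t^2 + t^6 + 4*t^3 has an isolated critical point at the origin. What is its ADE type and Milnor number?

Type D_7, Milnor number mu = 7.

The Hessian of f at 0 is [[0, 0], [0, 0]] with rank 0, so corank 2. A Groebner basis of the Jacobian ideal J(f) in C{s,t} is {-243*s^2/16 - 405*s*t/16 + t^4 - 81*t^2/8, s^3 + 96*s^2 + 128*s*t + 8*t^3/27 + 128*t^2/3, s^2*t - 96*s^2 - 128*s*t - 4*t^3/9 - 128*t^2/3, 72*s^2 + s*t^2 + 96*s*t + 2*t^3/3 + 32*t^2}; counting standard monomials gives mu = 7. Corank 2; j^3 = (s + t)*(3*s + 2*t)^2 has shape L^2 M (L != M), so D-series; mu = 7 gives D_7.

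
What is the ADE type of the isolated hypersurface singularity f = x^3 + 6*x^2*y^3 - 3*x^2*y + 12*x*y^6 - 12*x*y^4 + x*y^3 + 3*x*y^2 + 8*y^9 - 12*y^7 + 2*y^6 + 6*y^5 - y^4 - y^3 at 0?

E_{7}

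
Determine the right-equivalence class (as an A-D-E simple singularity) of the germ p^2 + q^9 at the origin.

A_{8}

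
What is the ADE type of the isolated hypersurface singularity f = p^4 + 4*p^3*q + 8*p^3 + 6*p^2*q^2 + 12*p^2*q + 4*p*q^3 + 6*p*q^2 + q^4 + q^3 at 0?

The Hessian of f at 0 is [[0, 0], [0, 0]] with rank 0, so corank 2. A Groebner basis of the Jacobian ideal J(f) in C{p,q} is {q^4, p*q^2 + 2*q^3/3, p^2 + p*q + q^2/4}; counting standard monomials gives mu = 6. Corank 2; j^3 = (2*p + q)^3 is a perfect cube, so E-series; the 4-jet and mu = 6 give E_6.

E_{6}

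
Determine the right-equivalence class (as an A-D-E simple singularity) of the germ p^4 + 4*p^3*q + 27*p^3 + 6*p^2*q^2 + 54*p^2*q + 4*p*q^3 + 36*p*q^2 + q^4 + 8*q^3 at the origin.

The Hessian of f at 0 has rank 0. Corank 2; j^3 = (3*p + 2*q)^3 is a perfect cube, so E-series; the 4-jet and mu = 6 give E_6.

E6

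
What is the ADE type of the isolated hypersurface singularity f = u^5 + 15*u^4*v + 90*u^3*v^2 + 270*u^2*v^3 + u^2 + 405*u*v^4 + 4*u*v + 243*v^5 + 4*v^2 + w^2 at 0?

A4

The Hessian of f at 0 has rank 2. Corank 1: A-series; mu = 4 gives A_4.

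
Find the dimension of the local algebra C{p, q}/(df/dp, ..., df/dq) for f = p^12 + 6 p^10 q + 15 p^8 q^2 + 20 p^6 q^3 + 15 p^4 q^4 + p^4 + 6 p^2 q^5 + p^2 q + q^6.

7

The Hessian of f at 0 is [[0, 0], [0, 0]] with rank 0, so corank 2. A Groebner basis of the Jacobian ideal J(f) in C{p,q} is {p^2/6 + q^5, p^3, p*q}; counting standard monomials gives mu = 7. Corank 2; j^3 = p^2*q has shape L^2 M (L != M), so D-series; mu = 7 gives D_7.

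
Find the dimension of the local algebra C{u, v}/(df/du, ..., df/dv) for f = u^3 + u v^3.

7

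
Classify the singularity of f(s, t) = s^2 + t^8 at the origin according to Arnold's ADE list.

The Hessian of f at 0 is [[2, 0], [0, 0]] with rank 1, so corank 1. A Groebner basis of the Jacobian ideal J(f) in C{s,t} is {t^7, s}; counting standard monomials gives mu = 7. Corank 1: A-series; mu = 7 gives A_7.

A_{7}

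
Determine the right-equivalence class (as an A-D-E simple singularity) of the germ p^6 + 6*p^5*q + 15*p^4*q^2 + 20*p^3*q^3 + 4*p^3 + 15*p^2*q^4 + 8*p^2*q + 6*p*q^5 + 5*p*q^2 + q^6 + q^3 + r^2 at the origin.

D_{7}

The Hessian of f at 0 has rank 1. Corank 2; j^3 = (p + q)*(2*p + q)^2 has shape L^2 M (L != M), so D-series; mu = 7 gives D_7.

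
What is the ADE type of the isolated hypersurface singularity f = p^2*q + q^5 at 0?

The Hessian of f at 0 has rank 0. Corank 2; j^3 = p^2*q has shape L^2 M (L != M), so D-series; mu = 6 gives D_6.

D_{6}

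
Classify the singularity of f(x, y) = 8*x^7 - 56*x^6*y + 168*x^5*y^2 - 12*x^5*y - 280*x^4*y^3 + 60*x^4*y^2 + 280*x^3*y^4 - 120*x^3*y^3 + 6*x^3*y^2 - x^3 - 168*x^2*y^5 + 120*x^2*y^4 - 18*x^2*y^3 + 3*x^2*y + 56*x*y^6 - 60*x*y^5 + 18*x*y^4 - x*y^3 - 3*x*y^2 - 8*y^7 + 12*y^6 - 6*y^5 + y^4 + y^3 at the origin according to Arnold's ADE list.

E_7

The Hessian of f at 0 has rank 0. Corank 2; j^3 = -(x - y)^3 is a perfect cube, so E-series; the 4-jet and mu = 7 give E_7.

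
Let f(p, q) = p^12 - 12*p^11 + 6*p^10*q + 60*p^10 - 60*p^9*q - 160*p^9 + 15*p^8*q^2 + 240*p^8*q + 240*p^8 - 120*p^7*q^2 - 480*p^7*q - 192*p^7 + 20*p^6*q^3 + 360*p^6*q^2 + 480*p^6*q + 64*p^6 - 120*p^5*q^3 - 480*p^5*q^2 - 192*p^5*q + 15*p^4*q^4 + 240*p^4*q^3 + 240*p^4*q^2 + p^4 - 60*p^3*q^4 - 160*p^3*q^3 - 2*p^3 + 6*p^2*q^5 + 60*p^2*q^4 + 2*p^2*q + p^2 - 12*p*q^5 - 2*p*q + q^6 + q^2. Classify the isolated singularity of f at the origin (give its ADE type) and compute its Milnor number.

Type A_5, Milnor number mu = 5.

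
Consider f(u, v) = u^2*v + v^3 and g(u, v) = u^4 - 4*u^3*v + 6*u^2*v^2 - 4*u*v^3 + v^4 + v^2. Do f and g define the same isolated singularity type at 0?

No.

The Hessian of f at 0 has rank 0. Corank 2; j^3 = v*(u^2 + v^2) splits into three distinct lines over C (the quadratic factor has nonzero discriminant), so D_4. The Hessian of g at 0 has rank 1. Corank 1: A-series; mu = 3 gives A_3. f is D_4 but g is A_3, hence not right-equivalent.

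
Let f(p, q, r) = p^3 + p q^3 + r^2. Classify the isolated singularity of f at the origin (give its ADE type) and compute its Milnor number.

Type E7, Milnor number mu = 7.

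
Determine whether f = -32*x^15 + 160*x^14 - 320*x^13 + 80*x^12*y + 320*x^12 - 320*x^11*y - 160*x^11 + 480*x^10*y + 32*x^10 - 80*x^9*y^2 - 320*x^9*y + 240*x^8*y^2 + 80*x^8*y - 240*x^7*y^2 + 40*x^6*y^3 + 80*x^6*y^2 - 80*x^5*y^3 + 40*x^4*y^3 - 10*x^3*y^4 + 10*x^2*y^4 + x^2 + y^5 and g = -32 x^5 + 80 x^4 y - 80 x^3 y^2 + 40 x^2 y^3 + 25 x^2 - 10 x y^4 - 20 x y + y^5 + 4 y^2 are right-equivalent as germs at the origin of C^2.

The Hessian of f at 0 has rank 1. Corank 1: A-series; mu = 4 gives A_4. The Hessian of g at 0 has rank 1. Corank 1: A-series; mu = 4 gives A_4. Both have type A_4, hence right-equivalent.

Yes.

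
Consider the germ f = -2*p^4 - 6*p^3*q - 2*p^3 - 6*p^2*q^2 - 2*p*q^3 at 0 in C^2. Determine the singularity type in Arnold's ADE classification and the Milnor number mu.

Type E_{7}, Milnor number mu = 7.

The Hessian of f at 0 is [[0, 0], [0, 0]] with rank 0, so corank 2. A Groebner basis of the Jacobian ideal J(f) in C{p,q} is {3*p^2 + q^4 + q^3, p^3, p^2*q - p^2 - q^3/3, 2*p^2 + p*q^2 + 2*q^3/3}; counting standard monomials gives mu = 7. Corank 2; j^3 = -2*p^3 is a perfect cube, so E-series; the 4-jet and mu = 7 give E_7.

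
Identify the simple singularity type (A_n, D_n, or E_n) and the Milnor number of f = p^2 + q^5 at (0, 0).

The Hessian of f at 0 is [[2, 0], [0, 0]] with rank 1, so corank 1. A Groebner basis of the Jacobian ideal J(f) in C{p,q} is {q^4, p}; counting standard monomials gives mu = 4. Corank 1: A-series; mu = 4 gives A_4.

Type A4, Milnor number mu = 4.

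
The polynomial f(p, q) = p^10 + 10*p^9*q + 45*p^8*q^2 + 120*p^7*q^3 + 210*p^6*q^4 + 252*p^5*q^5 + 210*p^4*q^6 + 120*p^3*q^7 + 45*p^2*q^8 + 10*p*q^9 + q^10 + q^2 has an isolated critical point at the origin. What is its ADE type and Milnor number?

Type A_9, Milnor number mu = 9.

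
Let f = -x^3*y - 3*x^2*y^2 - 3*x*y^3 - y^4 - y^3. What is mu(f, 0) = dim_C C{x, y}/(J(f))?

The Hessian of f at 0 has rank 0. Corank 2; j^3 = -y^3 is a perfect cube, so E-series; the 4-jet and mu = 7 give E_7.

7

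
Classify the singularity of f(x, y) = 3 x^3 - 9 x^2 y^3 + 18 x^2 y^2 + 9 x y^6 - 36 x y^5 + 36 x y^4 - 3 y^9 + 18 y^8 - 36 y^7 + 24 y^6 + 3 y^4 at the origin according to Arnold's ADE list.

E6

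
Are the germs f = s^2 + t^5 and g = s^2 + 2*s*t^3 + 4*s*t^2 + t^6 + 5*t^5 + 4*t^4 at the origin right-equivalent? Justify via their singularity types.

The Hessian of f at 0 is [[2, 0], [0, 0]] with rank 1, so corank 1. A Groebner basis of the Jacobian ideal J(f) in C{s,t} is {t^4, s}; counting standard monomials gives mu = 4. Corank 1: A-series; mu = 4 gives A_4. The Hessian of g at 0 is [[2, 0], [0, 0]] with rank 1, so corank 1. A Groebner basis of the Jacobian ideal J(g) in C{s,t} is {s + t^3 + 2*t^2, s^2, s*t - 2*s - 4*t^2}; counting standard monomials gives mu = 4. Corank 1: A-series; mu = 4 gives A_4. Both have type A_4, hence right-equivalent.

Yes.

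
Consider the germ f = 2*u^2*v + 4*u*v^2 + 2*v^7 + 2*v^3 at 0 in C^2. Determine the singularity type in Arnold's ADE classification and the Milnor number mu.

The Hessian of f at 0 is [[0, 0], [0, 0]] with rank 0, so corank 2. A Groebner basis of the Jacobian ideal J(f) in C{u,v} is {u^2/7 + v^6 - v^2/7, u^3 + v^3, u*v + v^2}; counting standard monomials gives mu = 8. Corank 2; j^3 = 2*v*(u + v)^2 has shape L^2 M (L != M), so D-series; mu = 8 gives D_8.

Type D8, Milnor number mu = 8.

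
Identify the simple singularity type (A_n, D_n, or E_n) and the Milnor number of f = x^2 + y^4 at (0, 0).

Type A_3, Milnor number mu = 3.

The Hessian of f at 0 has rank 1. Corank 1: A-series; mu = 3 gives A_3.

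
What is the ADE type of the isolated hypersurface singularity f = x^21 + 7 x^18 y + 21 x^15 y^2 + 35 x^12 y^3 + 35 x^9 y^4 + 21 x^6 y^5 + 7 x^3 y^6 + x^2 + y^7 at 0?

The Hessian of f at 0 is [[2, 0], [0, 0]] with rank 1, so corank 1. A Groebner basis of the Jacobian ideal J(f) in C{x,y} is {y^6, x}; counting standard monomials gives mu = 6. Corank 1: A-series; mu = 6 gives A_6.

A6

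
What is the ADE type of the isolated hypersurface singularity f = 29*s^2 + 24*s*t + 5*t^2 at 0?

A_{1}

The Hessian of f at 0 is [[58, 24], [24, 10]] with rank 2, so corank 0. A Groebner basis of the Jacobian ideal J(f) in C{s,t} is {s, t}; counting standard monomials gives mu = 1. Corank 0: nondegenerate Morse point, so A_1.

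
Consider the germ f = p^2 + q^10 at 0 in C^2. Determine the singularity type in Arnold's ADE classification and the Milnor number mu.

Type A_{9}, Milnor number mu = 9.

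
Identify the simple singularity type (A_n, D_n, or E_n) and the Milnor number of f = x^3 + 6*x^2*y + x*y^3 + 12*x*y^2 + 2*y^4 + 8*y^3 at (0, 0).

Type E_7, Milnor number mu = 7.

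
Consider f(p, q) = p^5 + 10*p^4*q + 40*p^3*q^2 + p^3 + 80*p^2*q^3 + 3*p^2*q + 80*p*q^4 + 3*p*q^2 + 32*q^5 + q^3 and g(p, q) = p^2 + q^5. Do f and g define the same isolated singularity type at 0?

The Hessian of f at 0 has rank 0. Corank 2; j^3 = (p + q)^3 is a perfect cube, so E-series; the 5-jet and mu = 8 give E_8. The Hessian of g at 0 has rank 1. Corank 1: A-series; mu = 4 gives A_4. f is E_8 but g is A_4, hence not right-equivalent.

No.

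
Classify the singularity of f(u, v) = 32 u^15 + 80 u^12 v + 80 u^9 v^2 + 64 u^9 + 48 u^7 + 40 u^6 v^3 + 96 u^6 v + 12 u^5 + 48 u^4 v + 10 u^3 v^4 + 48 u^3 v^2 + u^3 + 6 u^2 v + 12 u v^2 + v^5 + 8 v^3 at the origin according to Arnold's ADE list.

E_{8}

The Hessian of f at 0 is [[0, 0], [0, 0]] with rank 0, so corank 2. A Groebner basis of the Jacobian ideal J(f) in C{u,v} is {-u^2/64 + u*v^3 - u*v/16 - v^2/16, v^4, u^3 - 12*u*v^2 - 16*v^3, u^2*v + 4*u*v^2 + 4*v^3}; counting standard monomials gives mu = 8. Corank 2; j^3 = (u + 2*v)^3 is a perfect cube, so E-series; the 5-jet and mu = 8 give E_8.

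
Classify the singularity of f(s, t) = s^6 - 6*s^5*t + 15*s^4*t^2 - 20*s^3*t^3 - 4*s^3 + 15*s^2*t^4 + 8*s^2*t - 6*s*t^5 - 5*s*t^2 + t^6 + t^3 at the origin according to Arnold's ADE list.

The Hessian of f at 0 has rank 0. Corank 2; j^3 = -(s - t)*(2*s - t)^2 has shape L^2 M (L != M), so D-series; mu = 7 gives D_7.

D_{7}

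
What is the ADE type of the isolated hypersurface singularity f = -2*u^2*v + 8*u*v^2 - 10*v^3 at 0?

D_{4}

The Hessian of f at 0 is [[0, 0], [0, 0]] with rank 0, so corank 2. A Groebner basis of the Jacobian ideal J(f) in C{u,v} is {v^3, u^2 - v^2, u*v - 2*v^2}; counting standard monomials gives mu = 4. Corank 2; j^3 = -2*v*(u^2 - 4*u*v + 5*v^2) splits into three distinct lines over C (the quadratic factor has nonzero discriminant), so D_4.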